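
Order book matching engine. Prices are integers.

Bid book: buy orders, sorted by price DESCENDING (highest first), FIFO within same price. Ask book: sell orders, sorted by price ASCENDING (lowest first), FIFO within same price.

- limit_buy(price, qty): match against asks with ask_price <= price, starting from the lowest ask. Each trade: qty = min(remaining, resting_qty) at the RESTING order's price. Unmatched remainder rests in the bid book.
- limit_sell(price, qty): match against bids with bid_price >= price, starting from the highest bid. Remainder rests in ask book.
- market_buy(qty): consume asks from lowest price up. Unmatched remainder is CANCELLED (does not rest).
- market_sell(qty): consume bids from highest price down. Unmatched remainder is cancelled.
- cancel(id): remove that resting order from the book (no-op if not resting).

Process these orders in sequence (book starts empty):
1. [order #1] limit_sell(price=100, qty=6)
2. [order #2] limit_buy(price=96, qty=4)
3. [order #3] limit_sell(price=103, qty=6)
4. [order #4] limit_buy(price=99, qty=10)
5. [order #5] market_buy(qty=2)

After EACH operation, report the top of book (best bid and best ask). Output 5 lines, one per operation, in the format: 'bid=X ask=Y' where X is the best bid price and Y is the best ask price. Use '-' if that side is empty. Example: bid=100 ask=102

Answer: bid=- ask=100
bid=96 ask=100
bid=96 ask=100
bid=99 ask=100
bid=99 ask=100

Derivation:
After op 1 [order #1] limit_sell(price=100, qty=6): fills=none; bids=[-] asks=[#1:6@100]
After op 2 [order #2] limit_buy(price=96, qty=4): fills=none; bids=[#2:4@96] asks=[#1:6@100]
After op 3 [order #3] limit_sell(price=103, qty=6): fills=none; bids=[#2:4@96] asks=[#1:6@100 #3:6@103]
After op 4 [order #4] limit_buy(price=99, qty=10): fills=none; bids=[#4:10@99 #2:4@96] asks=[#1:6@100 #3:6@103]
After op 5 [order #5] market_buy(qty=2): fills=#5x#1:2@100; bids=[#4:10@99 #2:4@96] asks=[#1:4@100 #3:6@103]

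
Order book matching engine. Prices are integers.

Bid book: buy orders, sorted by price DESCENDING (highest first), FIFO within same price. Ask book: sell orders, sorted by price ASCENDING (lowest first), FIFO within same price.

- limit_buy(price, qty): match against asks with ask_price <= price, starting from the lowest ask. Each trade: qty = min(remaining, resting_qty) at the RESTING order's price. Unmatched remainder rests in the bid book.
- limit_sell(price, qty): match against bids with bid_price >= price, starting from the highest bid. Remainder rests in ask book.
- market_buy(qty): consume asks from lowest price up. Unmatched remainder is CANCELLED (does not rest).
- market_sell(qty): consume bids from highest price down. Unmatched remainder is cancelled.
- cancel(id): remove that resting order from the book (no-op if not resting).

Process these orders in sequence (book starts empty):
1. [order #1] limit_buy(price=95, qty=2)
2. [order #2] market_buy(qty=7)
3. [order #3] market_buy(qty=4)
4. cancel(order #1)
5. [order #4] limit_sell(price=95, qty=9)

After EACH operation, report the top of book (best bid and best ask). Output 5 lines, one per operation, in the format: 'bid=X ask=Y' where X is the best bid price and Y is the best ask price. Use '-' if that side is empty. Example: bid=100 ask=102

After op 1 [order #1] limit_buy(price=95, qty=2): fills=none; bids=[#1:2@95] asks=[-]
After op 2 [order #2] market_buy(qty=7): fills=none; bids=[#1:2@95] asks=[-]
After op 3 [order #3] market_buy(qty=4): fills=none; bids=[#1:2@95] asks=[-]
After op 4 cancel(order #1): fills=none; bids=[-] asks=[-]
After op 5 [order #4] limit_sell(price=95, qty=9): fills=none; bids=[-] asks=[#4:9@95]

Answer: bid=95 ask=-
bid=95 ask=-
bid=95 ask=-
bid=- ask=-
bid=- ask=95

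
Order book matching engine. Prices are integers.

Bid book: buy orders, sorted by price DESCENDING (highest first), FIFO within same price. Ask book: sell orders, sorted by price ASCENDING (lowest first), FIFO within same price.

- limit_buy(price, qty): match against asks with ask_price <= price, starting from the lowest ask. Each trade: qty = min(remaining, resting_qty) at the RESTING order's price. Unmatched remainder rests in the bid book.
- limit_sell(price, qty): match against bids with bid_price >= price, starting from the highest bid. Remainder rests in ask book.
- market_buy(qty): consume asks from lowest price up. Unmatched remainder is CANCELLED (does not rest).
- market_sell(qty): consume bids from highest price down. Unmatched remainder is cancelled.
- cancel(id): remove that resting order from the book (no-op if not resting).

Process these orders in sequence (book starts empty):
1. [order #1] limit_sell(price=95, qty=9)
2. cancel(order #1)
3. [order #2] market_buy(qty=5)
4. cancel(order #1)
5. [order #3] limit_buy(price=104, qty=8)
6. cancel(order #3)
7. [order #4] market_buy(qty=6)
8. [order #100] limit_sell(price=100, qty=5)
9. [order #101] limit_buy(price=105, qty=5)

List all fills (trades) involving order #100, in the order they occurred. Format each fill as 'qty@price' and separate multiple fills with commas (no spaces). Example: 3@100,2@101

After op 1 [order #1] limit_sell(price=95, qty=9): fills=none; bids=[-] asks=[#1:9@95]
After op 2 cancel(order #1): fills=none; bids=[-] asks=[-]
After op 3 [order #2] market_buy(qty=5): fills=none; bids=[-] asks=[-]
After op 4 cancel(order #1): fills=none; bids=[-] asks=[-]
After op 5 [order #3] limit_buy(price=104, qty=8): fills=none; bids=[#3:8@104] asks=[-]
After op 6 cancel(order #3): fills=none; bids=[-] asks=[-]
After op 7 [order #4] market_buy(qty=6): fills=none; bids=[-] asks=[-]
After op 8 [order #100] limit_sell(price=100, qty=5): fills=none; bids=[-] asks=[#100:5@100]
After op 9 [order #101] limit_buy(price=105, qty=5): fills=#101x#100:5@100; bids=[-] asks=[-]

Answer: 5@100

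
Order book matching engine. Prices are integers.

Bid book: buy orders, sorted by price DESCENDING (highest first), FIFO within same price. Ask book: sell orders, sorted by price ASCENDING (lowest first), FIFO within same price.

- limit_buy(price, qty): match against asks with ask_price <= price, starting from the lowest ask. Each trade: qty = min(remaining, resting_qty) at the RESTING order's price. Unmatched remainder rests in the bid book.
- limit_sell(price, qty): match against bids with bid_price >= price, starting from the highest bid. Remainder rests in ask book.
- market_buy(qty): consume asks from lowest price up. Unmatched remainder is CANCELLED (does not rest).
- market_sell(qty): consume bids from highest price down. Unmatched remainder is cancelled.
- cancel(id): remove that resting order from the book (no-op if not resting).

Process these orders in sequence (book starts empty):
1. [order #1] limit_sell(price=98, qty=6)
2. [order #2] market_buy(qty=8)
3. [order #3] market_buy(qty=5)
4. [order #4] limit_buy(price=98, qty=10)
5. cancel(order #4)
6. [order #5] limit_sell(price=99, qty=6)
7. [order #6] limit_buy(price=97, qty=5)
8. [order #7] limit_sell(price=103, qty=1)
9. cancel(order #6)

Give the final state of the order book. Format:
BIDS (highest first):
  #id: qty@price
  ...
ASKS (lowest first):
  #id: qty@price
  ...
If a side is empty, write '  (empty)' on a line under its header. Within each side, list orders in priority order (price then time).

After op 1 [order #1] limit_sell(price=98, qty=6): fills=none; bids=[-] asks=[#1:6@98]
After op 2 [order #2] market_buy(qty=8): fills=#2x#1:6@98; bids=[-] asks=[-]
After op 3 [order #3] market_buy(qty=5): fills=none; bids=[-] asks=[-]
After op 4 [order #4] limit_buy(price=98, qty=10): fills=none; bids=[#4:10@98] asks=[-]
After op 5 cancel(order #4): fills=none; bids=[-] asks=[-]
After op 6 [order #5] limit_sell(price=99, qty=6): fills=none; bids=[-] asks=[#5:6@99]
After op 7 [order #6] limit_buy(price=97, qty=5): fills=none; bids=[#6:5@97] asks=[#5:6@99]
After op 8 [order #7] limit_sell(price=103, qty=1): fills=none; bids=[#6:5@97] asks=[#5:6@99 #7:1@103]
After op 9 cancel(order #6): fills=none; bids=[-] asks=[#5:6@99 #7:1@103]

Answer: BIDS (highest first):
  (empty)
ASKS (lowest first):
  #5: 6@99
  #7: 1@103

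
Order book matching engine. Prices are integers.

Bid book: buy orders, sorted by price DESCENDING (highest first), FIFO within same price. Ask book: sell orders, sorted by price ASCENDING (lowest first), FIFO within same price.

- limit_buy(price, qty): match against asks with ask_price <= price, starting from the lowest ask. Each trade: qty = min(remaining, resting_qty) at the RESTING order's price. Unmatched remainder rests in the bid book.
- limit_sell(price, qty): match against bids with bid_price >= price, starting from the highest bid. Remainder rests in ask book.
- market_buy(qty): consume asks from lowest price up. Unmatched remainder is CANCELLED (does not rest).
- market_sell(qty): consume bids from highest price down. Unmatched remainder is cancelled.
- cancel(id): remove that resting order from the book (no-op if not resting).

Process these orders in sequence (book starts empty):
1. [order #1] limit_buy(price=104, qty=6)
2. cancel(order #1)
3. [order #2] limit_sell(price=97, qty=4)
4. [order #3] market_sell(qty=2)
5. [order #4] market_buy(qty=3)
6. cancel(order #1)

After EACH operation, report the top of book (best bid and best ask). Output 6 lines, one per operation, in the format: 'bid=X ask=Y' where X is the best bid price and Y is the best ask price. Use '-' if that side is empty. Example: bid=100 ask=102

After op 1 [order #1] limit_buy(price=104, qty=6): fills=none; bids=[#1:6@104] asks=[-]
After op 2 cancel(order #1): fills=none; bids=[-] asks=[-]
After op 3 [order #2] limit_sell(price=97, qty=4): fills=none; bids=[-] asks=[#2:4@97]
After op 4 [order #3] market_sell(qty=2): fills=none; bids=[-] asks=[#2:4@97]
After op 5 [order #4] market_buy(qty=3): fills=#4x#2:3@97; bids=[-] asks=[#2:1@97]
After op 6 cancel(order #1): fills=none; bids=[-] asks=[#2:1@97]

Answer: bid=104 ask=-
bid=- ask=-
bid=- ask=97
bid=- ask=97
bid=- ask=97
bid=- ask=97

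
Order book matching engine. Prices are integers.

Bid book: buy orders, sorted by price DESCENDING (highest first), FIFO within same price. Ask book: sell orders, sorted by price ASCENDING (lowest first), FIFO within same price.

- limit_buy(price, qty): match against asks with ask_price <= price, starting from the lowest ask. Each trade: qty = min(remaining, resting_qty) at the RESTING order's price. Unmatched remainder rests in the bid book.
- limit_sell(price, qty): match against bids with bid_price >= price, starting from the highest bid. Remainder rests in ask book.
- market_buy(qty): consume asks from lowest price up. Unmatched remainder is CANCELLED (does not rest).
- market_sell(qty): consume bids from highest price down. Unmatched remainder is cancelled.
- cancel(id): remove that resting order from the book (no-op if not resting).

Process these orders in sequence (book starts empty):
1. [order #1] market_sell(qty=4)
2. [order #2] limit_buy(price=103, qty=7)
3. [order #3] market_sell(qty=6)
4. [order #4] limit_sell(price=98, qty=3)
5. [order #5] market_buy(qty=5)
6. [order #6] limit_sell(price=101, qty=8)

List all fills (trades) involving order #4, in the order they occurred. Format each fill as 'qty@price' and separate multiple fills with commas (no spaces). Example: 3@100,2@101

After op 1 [order #1] market_sell(qty=4): fills=none; bids=[-] asks=[-]
After op 2 [order #2] limit_buy(price=103, qty=7): fills=none; bids=[#2:7@103] asks=[-]
After op 3 [order #3] market_sell(qty=6): fills=#2x#3:6@103; bids=[#2:1@103] asks=[-]
After op 4 [order #4] limit_sell(price=98, qty=3): fills=#2x#4:1@103; bids=[-] asks=[#4:2@98]
After op 5 [order #5] market_buy(qty=5): fills=#5x#4:2@98; bids=[-] asks=[-]
After op 6 [order #6] limit_sell(price=101, qty=8): fills=none; bids=[-] asks=[#6:8@101]

Answer: 1@103,2@98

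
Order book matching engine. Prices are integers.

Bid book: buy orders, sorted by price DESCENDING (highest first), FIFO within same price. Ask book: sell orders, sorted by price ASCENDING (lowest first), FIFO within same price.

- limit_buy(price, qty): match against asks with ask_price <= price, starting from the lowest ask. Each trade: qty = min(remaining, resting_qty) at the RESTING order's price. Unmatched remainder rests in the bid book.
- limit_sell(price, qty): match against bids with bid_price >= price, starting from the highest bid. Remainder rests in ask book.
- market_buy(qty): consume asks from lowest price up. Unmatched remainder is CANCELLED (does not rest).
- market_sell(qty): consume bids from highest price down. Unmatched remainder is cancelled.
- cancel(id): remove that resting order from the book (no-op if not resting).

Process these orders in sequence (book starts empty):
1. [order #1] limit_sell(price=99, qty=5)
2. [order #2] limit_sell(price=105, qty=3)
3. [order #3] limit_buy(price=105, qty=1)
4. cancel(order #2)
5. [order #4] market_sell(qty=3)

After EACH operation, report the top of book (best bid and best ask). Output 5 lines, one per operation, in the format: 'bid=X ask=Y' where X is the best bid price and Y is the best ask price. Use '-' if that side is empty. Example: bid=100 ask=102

Answer: bid=- ask=99
bid=- ask=99
bid=- ask=99
bid=- ask=99
bid=- ask=99

Derivation:
After op 1 [order #1] limit_sell(price=99, qty=5): fills=none; bids=[-] asks=[#1:5@99]
After op 2 [order #2] limit_sell(price=105, qty=3): fills=none; bids=[-] asks=[#1:5@99 #2:3@105]
After op 3 [order #3] limit_buy(price=105, qty=1): fills=#3x#1:1@99; bids=[-] asks=[#1:4@99 #2:3@105]
After op 4 cancel(order #2): fills=none; bids=[-] asks=[#1:4@99]
After op 5 [order #4] market_sell(qty=3): fills=none; bids=[-] asks=[#1:4@99]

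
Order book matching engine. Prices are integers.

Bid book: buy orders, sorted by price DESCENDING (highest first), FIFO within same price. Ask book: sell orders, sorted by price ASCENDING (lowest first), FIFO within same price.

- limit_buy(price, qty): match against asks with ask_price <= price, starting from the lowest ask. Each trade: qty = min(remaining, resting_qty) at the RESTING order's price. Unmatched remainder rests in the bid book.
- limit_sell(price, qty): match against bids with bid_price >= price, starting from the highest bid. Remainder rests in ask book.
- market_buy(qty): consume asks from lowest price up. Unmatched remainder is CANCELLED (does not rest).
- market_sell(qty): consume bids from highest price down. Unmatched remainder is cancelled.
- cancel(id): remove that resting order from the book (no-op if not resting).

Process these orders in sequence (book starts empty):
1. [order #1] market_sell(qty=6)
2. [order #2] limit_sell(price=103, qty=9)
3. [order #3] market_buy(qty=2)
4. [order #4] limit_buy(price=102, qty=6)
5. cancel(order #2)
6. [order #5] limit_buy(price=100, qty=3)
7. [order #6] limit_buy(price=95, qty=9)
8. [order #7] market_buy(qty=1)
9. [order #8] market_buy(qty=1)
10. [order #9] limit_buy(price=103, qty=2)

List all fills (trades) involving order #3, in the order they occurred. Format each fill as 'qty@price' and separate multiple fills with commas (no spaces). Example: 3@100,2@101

Answer: 2@103

Derivation:
After op 1 [order #1] market_sell(qty=6): fills=none; bids=[-] asks=[-]
After op 2 [order #2] limit_sell(price=103, qty=9): fills=none; bids=[-] asks=[#2:9@103]
After op 3 [order #3] market_buy(qty=2): fills=#3x#2:2@103; bids=[-] asks=[#2:7@103]
After op 4 [order #4] limit_buy(price=102, qty=6): fills=none; bids=[#4:6@102] asks=[#2:7@103]
After op 5 cancel(order #2): fills=none; bids=[#4:6@102] asks=[-]
After op 6 [order #5] limit_buy(price=100, qty=3): fills=none; bids=[#4:6@102 #5:3@100] asks=[-]
After op 7 [order #6] limit_buy(price=95, qty=9): fills=none; bids=[#4:6@102 #5:3@100 #6:9@95] asks=[-]
After op 8 [order #7] market_buy(qty=1): fills=none; bids=[#4:6@102 #5:3@100 #6:9@95] asks=[-]
After op 9 [order #8] market_buy(qty=1): fills=none; bids=[#4:6@102 #5:3@100 #6:9@95] asks=[-]
After op 10 [order #9] limit_buy(price=103, qty=2): fills=none; bids=[#9:2@103 #4:6@102 #5:3@100 #6:9@95] asks=[-]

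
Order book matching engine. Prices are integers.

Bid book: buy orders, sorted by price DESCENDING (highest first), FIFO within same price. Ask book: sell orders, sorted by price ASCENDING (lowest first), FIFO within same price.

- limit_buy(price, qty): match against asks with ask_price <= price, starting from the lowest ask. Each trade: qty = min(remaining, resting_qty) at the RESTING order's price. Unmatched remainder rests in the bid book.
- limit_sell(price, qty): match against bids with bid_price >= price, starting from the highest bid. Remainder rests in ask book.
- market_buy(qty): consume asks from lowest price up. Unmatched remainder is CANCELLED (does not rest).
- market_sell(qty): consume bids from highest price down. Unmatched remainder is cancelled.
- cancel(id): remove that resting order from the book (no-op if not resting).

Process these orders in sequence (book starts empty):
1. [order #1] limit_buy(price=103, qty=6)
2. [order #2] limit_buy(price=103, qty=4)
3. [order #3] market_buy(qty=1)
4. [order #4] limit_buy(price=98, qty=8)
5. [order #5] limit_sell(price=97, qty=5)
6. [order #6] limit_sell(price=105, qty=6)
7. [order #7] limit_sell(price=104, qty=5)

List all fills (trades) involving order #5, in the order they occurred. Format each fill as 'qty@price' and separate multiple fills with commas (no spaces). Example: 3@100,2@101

After op 1 [order #1] limit_buy(price=103, qty=6): fills=none; bids=[#1:6@103] asks=[-]
After op 2 [order #2] limit_buy(price=103, qty=4): fills=none; bids=[#1:6@103 #2:4@103] asks=[-]
After op 3 [order #3] market_buy(qty=1): fills=none; bids=[#1:6@103 #2:4@103] asks=[-]
After op 4 [order #4] limit_buy(price=98, qty=8): fills=none; bids=[#1:6@103 #2:4@103 #4:8@98] asks=[-]
After op 5 [order #5] limit_sell(price=97, qty=5): fills=#1x#5:5@103; bids=[#1:1@103 #2:4@103 #4:8@98] asks=[-]
After op 6 [order #6] limit_sell(price=105, qty=6): fills=none; bids=[#1:1@103 #2:4@103 #4:8@98] asks=[#6:6@105]
After op 7 [order #7] limit_sell(price=104, qty=5): fills=none; bids=[#1:1@103 #2:4@103 #4:8@98] asks=[#7:5@104 #6:6@105]

Answer: 5@103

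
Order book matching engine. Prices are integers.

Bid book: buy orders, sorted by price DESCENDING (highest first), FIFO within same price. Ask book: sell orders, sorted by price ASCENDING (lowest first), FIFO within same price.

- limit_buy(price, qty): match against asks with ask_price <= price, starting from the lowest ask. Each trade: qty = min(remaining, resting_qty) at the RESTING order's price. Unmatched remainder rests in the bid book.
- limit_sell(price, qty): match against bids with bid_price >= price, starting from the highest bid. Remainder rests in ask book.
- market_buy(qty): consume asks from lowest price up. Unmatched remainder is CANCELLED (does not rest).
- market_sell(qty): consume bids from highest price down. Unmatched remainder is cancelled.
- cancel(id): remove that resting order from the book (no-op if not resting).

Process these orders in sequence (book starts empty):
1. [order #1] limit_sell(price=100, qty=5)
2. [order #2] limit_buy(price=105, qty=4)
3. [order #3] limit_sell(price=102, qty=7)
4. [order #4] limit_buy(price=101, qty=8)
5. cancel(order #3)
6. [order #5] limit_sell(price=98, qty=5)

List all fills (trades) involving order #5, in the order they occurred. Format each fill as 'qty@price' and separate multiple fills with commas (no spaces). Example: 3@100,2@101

Answer: 5@101

Derivation:
After op 1 [order #1] limit_sell(price=100, qty=5): fills=none; bids=[-] asks=[#1:5@100]
After op 2 [order #2] limit_buy(price=105, qty=4): fills=#2x#1:4@100; bids=[-] asks=[#1:1@100]
After op 3 [order #3] limit_sell(price=102, qty=7): fills=none; bids=[-] asks=[#1:1@100 #3:7@102]
After op 4 [order #4] limit_buy(price=101, qty=8): fills=#4x#1:1@100; bids=[#4:7@101] asks=[#3:7@102]
After op 5 cancel(order #3): fills=none; bids=[#4:7@101] asks=[-]
After op 6 [order #5] limit_sell(price=98, qty=5): fills=#4x#5:5@101; bids=[#4:2@101] asks=[-]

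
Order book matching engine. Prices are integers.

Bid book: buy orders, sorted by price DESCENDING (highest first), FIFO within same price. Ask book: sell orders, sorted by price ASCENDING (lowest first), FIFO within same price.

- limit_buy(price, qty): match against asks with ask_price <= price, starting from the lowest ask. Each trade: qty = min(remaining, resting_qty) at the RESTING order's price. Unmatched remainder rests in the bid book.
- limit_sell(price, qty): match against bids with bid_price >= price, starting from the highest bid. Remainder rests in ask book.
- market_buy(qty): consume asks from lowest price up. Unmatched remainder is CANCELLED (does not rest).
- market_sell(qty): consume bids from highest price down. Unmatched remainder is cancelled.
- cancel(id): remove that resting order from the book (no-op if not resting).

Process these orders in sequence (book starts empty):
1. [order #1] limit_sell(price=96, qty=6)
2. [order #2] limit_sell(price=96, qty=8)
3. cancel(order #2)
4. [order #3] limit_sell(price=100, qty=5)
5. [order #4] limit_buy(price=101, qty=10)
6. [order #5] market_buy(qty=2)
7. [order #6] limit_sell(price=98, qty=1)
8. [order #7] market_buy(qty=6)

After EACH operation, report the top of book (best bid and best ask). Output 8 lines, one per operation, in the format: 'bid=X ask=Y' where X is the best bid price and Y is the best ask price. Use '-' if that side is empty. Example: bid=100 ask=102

After op 1 [order #1] limit_sell(price=96, qty=6): fills=none; bids=[-] asks=[#1:6@96]
After op 2 [order #2] limit_sell(price=96, qty=8): fills=none; bids=[-] asks=[#1:6@96 #2:8@96]
After op 3 cancel(order #2): fills=none; bids=[-] asks=[#1:6@96]
After op 4 [order #3] limit_sell(price=100, qty=5): fills=none; bids=[-] asks=[#1:6@96 #3:5@100]
After op 5 [order #4] limit_buy(price=101, qty=10): fills=#4x#1:6@96 #4x#3:4@100; bids=[-] asks=[#3:1@100]
After op 6 [order #5] market_buy(qty=2): fills=#5x#3:1@100; bids=[-] asks=[-]
After op 7 [order #6] limit_sell(price=98, qty=1): fills=none; bids=[-] asks=[#6:1@98]
After op 8 [order #7] market_buy(qty=6): fills=#7x#6:1@98; bids=[-] asks=[-]

Answer: bid=- ask=96
bid=- ask=96
bid=- ask=96
bid=- ask=96
bid=- ask=100
bid=- ask=-
bid=- ask=98
bid=- ask=-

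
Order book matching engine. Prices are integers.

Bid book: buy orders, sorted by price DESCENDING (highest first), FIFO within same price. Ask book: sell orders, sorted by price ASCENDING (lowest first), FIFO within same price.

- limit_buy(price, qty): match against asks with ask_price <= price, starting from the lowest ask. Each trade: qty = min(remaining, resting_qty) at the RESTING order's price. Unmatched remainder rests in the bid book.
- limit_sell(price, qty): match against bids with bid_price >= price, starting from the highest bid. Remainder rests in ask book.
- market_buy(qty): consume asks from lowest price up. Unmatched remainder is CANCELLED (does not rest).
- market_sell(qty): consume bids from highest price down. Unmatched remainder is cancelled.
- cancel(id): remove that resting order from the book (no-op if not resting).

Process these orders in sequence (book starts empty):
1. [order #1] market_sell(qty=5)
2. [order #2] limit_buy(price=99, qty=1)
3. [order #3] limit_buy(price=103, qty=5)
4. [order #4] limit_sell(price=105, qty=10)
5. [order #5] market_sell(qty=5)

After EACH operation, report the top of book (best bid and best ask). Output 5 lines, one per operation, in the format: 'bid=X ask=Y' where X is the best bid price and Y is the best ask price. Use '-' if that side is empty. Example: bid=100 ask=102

Answer: bid=- ask=-
bid=99 ask=-
bid=103 ask=-
bid=103 ask=105
bid=99 ask=105

Derivation:
After op 1 [order #1] market_sell(qty=5): fills=none; bids=[-] asks=[-]
After op 2 [order #2] limit_buy(price=99, qty=1): fills=none; bids=[#2:1@99] asks=[-]
After op 3 [order #3] limit_buy(price=103, qty=5): fills=none; bids=[#3:5@103 #2:1@99] asks=[-]
After op 4 [order #4] limit_sell(price=105, qty=10): fills=none; bids=[#3:5@103 #2:1@99] asks=[#4:10@105]
After op 5 [order #5] market_sell(qty=5): fills=#3x#5:5@103; bids=[#2:1@99] asks=[#4:10@105]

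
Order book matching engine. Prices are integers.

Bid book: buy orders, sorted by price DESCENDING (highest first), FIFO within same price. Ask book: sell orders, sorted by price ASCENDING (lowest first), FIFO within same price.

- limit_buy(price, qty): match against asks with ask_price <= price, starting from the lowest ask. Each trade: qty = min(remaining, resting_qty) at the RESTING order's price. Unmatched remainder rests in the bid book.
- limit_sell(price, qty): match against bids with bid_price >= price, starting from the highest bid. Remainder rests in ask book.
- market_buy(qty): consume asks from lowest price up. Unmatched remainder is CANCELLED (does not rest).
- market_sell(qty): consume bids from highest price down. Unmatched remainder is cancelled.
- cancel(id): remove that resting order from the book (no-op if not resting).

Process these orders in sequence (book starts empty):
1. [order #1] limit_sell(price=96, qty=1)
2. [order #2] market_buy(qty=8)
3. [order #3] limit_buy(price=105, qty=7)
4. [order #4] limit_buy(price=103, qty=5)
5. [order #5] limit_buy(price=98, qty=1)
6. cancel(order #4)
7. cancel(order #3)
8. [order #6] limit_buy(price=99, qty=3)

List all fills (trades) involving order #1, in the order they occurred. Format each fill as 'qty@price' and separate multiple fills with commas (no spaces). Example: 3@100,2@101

After op 1 [order #1] limit_sell(price=96, qty=1): fills=none; bids=[-] asks=[#1:1@96]
After op 2 [order #2] market_buy(qty=8): fills=#2x#1:1@96; bids=[-] asks=[-]
After op 3 [order #3] limit_buy(price=105, qty=7): fills=none; bids=[#3:7@105] asks=[-]
After op 4 [order #4] limit_buy(price=103, qty=5): fills=none; bids=[#3:7@105 #4:5@103] asks=[-]
After op 5 [order #5] limit_buy(price=98, qty=1): fills=none; bids=[#3:7@105 #4:5@103 #5:1@98] asks=[-]
After op 6 cancel(order #4): fills=none; bids=[#3:7@105 #5:1@98] asks=[-]
After op 7 cancel(order #3): fills=none; bids=[#5:1@98] asks=[-]
After op 8 [order #6] limit_buy(price=99, qty=3): fills=none; bids=[#6:3@99 #5:1@98] asks=[-]

Answer: 1@96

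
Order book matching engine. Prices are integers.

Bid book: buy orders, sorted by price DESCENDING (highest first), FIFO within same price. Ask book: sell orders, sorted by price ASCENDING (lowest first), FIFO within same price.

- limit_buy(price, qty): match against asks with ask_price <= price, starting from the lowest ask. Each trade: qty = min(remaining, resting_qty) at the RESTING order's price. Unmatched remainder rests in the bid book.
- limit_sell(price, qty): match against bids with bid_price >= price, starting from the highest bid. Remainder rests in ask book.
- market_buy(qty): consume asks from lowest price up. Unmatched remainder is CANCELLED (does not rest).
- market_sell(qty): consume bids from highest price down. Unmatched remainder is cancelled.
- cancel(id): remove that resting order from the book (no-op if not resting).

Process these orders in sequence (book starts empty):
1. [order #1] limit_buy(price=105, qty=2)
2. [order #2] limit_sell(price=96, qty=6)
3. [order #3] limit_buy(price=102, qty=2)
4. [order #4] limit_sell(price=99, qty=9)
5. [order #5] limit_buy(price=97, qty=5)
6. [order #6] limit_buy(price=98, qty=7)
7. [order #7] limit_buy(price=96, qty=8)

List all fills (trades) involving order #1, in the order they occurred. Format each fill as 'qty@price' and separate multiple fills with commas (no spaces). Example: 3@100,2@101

After op 1 [order #1] limit_buy(price=105, qty=2): fills=none; bids=[#1:2@105] asks=[-]
After op 2 [order #2] limit_sell(price=96, qty=6): fills=#1x#2:2@105; bids=[-] asks=[#2:4@96]
After op 3 [order #3] limit_buy(price=102, qty=2): fills=#3x#2:2@96; bids=[-] asks=[#2:2@96]
After op 4 [order #4] limit_sell(price=99, qty=9): fills=none; bids=[-] asks=[#2:2@96 #4:9@99]
After op 5 [order #5] limit_buy(price=97, qty=5): fills=#5x#2:2@96; bids=[#5:3@97] asks=[#4:9@99]
After op 6 [order #6] limit_buy(price=98, qty=7): fills=none; bids=[#6:7@98 #5:3@97] asks=[#4:9@99]
After op 7 [order #7] limit_buy(price=96, qty=8): fills=none; bids=[#6:7@98 #5:3@97 #7:8@96] asks=[#4:9@99]

Answer: 2@105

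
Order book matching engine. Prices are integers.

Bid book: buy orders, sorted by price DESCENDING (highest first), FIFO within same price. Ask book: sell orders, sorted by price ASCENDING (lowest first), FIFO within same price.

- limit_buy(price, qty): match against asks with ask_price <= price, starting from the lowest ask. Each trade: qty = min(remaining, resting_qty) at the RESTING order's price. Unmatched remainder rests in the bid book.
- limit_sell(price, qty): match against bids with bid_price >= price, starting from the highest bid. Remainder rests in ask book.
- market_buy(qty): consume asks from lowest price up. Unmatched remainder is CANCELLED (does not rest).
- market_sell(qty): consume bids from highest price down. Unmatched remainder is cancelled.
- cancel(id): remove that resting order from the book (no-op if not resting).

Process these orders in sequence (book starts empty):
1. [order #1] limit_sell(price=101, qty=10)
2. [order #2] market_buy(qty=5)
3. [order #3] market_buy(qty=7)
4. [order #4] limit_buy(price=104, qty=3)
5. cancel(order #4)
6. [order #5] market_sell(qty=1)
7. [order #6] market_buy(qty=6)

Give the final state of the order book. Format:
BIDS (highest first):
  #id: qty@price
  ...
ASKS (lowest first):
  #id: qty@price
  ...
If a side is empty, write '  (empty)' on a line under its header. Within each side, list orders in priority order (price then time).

Answer: BIDS (highest first):
  (empty)
ASKS (lowest first):
  (empty)

Derivation:
After op 1 [order #1] limit_sell(price=101, qty=10): fills=none; bids=[-] asks=[#1:10@101]
After op 2 [order #2] market_buy(qty=5): fills=#2x#1:5@101; bids=[-] asks=[#1:5@101]
After op 3 [order #3] market_buy(qty=7): fills=#3x#1:5@101; bids=[-] asks=[-]
After op 4 [order #4] limit_buy(price=104, qty=3): fills=none; bids=[#4:3@104] asks=[-]
After op 5 cancel(order #4): fills=none; bids=[-] asks=[-]
After op 6 [order #5] market_sell(qty=1): fills=none; bids=[-] asks=[-]
After op 7 [order #6] market_buy(qty=6): fills=none; bids=[-] asks=[-]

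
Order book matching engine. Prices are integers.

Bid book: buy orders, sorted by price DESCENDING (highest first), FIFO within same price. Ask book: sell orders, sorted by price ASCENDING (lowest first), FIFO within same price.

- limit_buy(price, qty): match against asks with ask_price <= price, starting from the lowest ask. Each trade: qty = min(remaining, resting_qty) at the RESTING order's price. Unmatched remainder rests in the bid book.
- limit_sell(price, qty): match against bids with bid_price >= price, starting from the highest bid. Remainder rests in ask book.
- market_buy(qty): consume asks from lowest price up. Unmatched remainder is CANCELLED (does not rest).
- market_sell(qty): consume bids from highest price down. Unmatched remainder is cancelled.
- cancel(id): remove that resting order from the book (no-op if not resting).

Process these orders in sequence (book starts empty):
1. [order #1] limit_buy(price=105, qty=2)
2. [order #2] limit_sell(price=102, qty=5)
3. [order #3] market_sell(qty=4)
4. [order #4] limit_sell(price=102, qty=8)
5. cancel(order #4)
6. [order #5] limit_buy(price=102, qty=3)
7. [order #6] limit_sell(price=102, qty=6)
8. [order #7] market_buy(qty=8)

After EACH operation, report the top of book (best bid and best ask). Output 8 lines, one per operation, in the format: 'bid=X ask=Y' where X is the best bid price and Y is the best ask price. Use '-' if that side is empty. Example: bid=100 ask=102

Answer: bid=105 ask=-
bid=- ask=102
bid=- ask=102
bid=- ask=102
bid=- ask=102
bid=- ask=-
bid=- ask=102
bid=- ask=-

Derivation:
After op 1 [order #1] limit_buy(price=105, qty=2): fills=none; bids=[#1:2@105] asks=[-]
After op 2 [order #2] limit_sell(price=102, qty=5): fills=#1x#2:2@105; bids=[-] asks=[#2:3@102]
After op 3 [order #3] market_sell(qty=4): fills=none; bids=[-] asks=[#2:3@102]
After op 4 [order #4] limit_sell(price=102, qty=8): fills=none; bids=[-] asks=[#2:3@102 #4:8@102]
After op 5 cancel(order #4): fills=none; bids=[-] asks=[#2:3@102]
After op 6 [order #5] limit_buy(price=102, qty=3): fills=#5x#2:3@102; bids=[-] asks=[-]
After op 7 [order #6] limit_sell(price=102, qty=6): fills=none; bids=[-] asks=[#6:6@102]
After op 8 [order #7] market_buy(qty=8): fills=#7x#6:6@102; bids=[-] asks=[-]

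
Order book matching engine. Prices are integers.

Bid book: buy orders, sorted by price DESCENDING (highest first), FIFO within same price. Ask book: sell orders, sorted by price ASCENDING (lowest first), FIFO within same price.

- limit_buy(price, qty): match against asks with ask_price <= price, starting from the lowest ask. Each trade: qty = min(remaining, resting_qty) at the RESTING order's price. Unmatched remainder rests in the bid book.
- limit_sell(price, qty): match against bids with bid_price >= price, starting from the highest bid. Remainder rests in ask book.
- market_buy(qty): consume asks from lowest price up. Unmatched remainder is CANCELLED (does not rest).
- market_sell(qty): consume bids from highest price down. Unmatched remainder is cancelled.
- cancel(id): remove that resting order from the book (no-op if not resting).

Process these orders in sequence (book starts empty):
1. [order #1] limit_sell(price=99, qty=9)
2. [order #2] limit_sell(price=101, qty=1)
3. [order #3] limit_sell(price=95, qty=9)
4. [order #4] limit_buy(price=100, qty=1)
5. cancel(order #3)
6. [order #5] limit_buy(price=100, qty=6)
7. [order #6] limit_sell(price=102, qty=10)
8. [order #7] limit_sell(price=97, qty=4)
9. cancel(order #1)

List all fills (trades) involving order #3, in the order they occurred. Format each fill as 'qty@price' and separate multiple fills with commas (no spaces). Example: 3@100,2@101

After op 1 [order #1] limit_sell(price=99, qty=9): fills=none; bids=[-] asks=[#1:9@99]
After op 2 [order #2] limit_sell(price=101, qty=1): fills=none; bids=[-] asks=[#1:9@99 #2:1@101]
After op 3 [order #3] limit_sell(price=95, qty=9): fills=none; bids=[-] asks=[#3:9@95 #1:9@99 #2:1@101]
After op 4 [order #4] limit_buy(price=100, qty=1): fills=#4x#3:1@95; bids=[-] asks=[#3:8@95 #1:9@99 #2:1@101]
After op 5 cancel(order #3): fills=none; bids=[-] asks=[#1:9@99 #2:1@101]
After op 6 [order #5] limit_buy(price=100, qty=6): fills=#5x#1:6@99; bids=[-] asks=[#1:3@99 #2:1@101]
After op 7 [order #6] limit_sell(price=102, qty=10): fills=none; bids=[-] asks=[#1:3@99 #2:1@101 #6:10@102]
After op 8 [order #7] limit_sell(price=97, qty=4): fills=none; bids=[-] asks=[#7:4@97 #1:3@99 #2:1@101 #6:10@102]
After op 9 cancel(order #1): fills=none; bids=[-] asks=[#7:4@97 #2:1@101 #6:10@102]

Answer: 1@95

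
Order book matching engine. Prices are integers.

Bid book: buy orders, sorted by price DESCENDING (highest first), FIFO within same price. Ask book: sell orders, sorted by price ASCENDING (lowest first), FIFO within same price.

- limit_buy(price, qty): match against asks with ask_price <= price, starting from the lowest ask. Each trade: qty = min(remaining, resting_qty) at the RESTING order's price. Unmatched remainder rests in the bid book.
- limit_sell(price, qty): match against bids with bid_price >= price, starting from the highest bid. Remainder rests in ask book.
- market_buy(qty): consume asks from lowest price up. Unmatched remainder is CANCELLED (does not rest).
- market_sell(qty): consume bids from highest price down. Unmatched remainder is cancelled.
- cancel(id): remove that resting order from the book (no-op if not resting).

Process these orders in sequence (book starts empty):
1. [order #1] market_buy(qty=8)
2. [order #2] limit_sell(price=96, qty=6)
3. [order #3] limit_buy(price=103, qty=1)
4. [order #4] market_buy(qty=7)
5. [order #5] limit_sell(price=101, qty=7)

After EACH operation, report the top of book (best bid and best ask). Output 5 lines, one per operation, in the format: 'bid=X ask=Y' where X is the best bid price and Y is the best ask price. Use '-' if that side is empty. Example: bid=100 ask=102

Answer: bid=- ask=-
bid=- ask=96
bid=- ask=96
bid=- ask=-
bid=- ask=101

Derivation:
After op 1 [order #1] market_buy(qty=8): fills=none; bids=[-] asks=[-]
After op 2 [order #2] limit_sell(price=96, qty=6): fills=none; bids=[-] asks=[#2:6@96]
After op 3 [order #3] limit_buy(price=103, qty=1): fills=#3x#2:1@96; bids=[-] asks=[#2:5@96]
After op 4 [order #4] market_buy(qty=7): fills=#4x#2:5@96; bids=[-] asks=[-]
After op 5 [order #5] limit_sell(price=101, qty=7): fills=none; bids=[-] asks=[#5:7@101]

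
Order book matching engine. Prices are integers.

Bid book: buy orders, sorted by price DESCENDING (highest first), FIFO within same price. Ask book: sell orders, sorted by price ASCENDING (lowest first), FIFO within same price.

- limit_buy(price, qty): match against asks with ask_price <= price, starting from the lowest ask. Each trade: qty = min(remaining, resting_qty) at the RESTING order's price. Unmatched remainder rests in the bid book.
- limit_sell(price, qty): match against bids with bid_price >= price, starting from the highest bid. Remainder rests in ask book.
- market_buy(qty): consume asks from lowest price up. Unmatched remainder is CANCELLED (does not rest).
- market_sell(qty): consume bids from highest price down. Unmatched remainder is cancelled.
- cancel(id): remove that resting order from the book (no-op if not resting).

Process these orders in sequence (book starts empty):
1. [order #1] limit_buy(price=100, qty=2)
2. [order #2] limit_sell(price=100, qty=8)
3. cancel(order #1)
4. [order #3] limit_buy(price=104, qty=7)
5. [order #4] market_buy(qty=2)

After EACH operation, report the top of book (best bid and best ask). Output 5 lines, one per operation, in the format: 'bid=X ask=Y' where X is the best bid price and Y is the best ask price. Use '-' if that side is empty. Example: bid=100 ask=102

Answer: bid=100 ask=-
bid=- ask=100
bid=- ask=100
bid=104 ask=-
bid=104 ask=-

Derivation:
After op 1 [order #1] limit_buy(price=100, qty=2): fills=none; bids=[#1:2@100] asks=[-]
After op 2 [order #2] limit_sell(price=100, qty=8): fills=#1x#2:2@100; bids=[-] asks=[#2:6@100]
After op 3 cancel(order #1): fills=none; bids=[-] asks=[#2:6@100]
After op 4 [order #3] limit_buy(price=104, qty=7): fills=#3x#2:6@100; bids=[#3:1@104] asks=[-]
After op 5 [order #4] market_buy(qty=2): fills=none; bids=[#3:1@104] asks=[-]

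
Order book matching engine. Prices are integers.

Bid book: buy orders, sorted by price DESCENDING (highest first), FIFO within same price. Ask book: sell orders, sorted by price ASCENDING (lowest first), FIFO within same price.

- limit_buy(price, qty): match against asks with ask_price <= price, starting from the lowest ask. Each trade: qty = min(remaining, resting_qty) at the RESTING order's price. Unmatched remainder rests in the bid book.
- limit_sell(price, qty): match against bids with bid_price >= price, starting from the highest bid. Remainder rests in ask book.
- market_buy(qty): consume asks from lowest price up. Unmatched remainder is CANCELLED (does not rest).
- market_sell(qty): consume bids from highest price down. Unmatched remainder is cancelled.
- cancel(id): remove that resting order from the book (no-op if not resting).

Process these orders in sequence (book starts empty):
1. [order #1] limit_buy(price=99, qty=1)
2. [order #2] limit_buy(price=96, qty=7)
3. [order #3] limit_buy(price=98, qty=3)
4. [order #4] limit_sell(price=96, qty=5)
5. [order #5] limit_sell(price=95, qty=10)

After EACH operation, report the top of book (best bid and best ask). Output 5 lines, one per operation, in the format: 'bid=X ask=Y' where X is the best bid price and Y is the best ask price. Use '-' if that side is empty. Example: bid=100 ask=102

After op 1 [order #1] limit_buy(price=99, qty=1): fills=none; bids=[#1:1@99] asks=[-]
After op 2 [order #2] limit_buy(price=96, qty=7): fills=none; bids=[#1:1@99 #2:7@96] asks=[-]
After op 3 [order #3] limit_buy(price=98, qty=3): fills=none; bids=[#1:1@99 #3:3@98 #2:7@96] asks=[-]
After op 4 [order #4] limit_sell(price=96, qty=5): fills=#1x#4:1@99 #3x#4:3@98 #2x#4:1@96; bids=[#2:6@96] asks=[-]
After op 5 [order #5] limit_sell(price=95, qty=10): fills=#2x#5:6@96; bids=[-] asks=[#5:4@95]

Answer: bid=99 ask=-
bid=99 ask=-
bid=99 ask=-
bid=96 ask=-
bid=- ask=95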